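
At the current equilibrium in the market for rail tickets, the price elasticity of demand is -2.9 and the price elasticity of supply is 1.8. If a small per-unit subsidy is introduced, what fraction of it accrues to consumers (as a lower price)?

For a small subsidy around the equilibrium, the benefit split depends on the relative slopes, which at a point are proportional to the elasticities.
Buyer share = εs/(εs + |εd|) = 1.8/(1.8 + 2.9) = 18/47; seller share = |εd|/(εs + |εd|) = 29/47.

Consumer share = 18/47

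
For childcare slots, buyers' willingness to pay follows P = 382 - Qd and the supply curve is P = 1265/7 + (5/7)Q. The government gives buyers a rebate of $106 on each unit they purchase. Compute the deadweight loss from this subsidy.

Pre-subsidy: 382 - Q = 1265/7 + (5/7)Q gives Q* = 1409/12 and P* = 3175/12.
With the rebate, buyers effectively pay Pb = Ps − 106, where Ps is the price sellers receive.
On the curves, Pb = 382 - Q and Ps = 1265/7 + (5/7)Q; the wedge Ps − Pb = 106 gives 1265/7 + (5/7)Q − (382 - Q) = 106, so Q' = 179.25.
Then Pb = 382 − 1·179.25 = 202.75 and Ps = 1265/7 + (5/7)·179.25 = 308.75.
The subsidy expands output by 179.25 − 1409/12 = 371/6 past the efficient level; on those units the gap between marginal cost and willingness to pay runs from 0 up to 106.
DWL = ½ × 106 × 371/6 = 19663/6.

Deadweight loss = 19663/6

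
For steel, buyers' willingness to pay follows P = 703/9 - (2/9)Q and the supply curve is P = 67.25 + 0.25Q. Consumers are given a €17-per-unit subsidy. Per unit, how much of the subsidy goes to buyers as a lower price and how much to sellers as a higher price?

Buyers gain €8 per unit; sellers gain €9 per unit

Pre-subsidy: 703/9 - (2/9)Q = 67.25 + 0.25Q gives Q* = 23 and P* = 73.
With the rebate, buyers effectively pay Pb = Ps − 17, where Ps is the price sellers receive.
On the curves, Pb = 703/9 - (2/9)Q and Ps = 67.25 + 0.25Q; the wedge Ps − Pb = 17 gives 67.25 + 0.25Q − (703/9 - (2/9)Q) = 17, so Q' = 59.
Then Pb = 703/9 − (2/9)·59 = 65 and Ps = 67.25 + 0.25·59 = 82.
Buyers' price falls by P* − Pb = 73 − 65 = 8; sellers' price rises by Ps − P* = 82 − 73 = 9.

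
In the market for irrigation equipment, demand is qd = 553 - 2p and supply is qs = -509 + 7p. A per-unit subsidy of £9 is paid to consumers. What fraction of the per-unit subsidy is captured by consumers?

Pre-subsidy: 553 - 2p = -509 + 7p gives p* = 118, q* = 317.
With the rebate, buyers effectively pay pb = ps − 9, where ps is the price sellers receive.
Demand in terms of ps becomes qd = 553 − 2(ps − 9) = 571 - 2ps. Setting this equal to supply: 571 - 2ps = -509 + 7ps, so ps = 120.
Buyers pay pb = 120 − 9 = 111; q' = -509 + 7·120 = 331.
Buyers' price falls by p* − pb = 118 − 111 = 7; sellers' price rises by ps − p* = 120 − 118 = 2.
So consumers capture 7/9 = 7/9 of each unit of subsidy.

Consumer share = 7/9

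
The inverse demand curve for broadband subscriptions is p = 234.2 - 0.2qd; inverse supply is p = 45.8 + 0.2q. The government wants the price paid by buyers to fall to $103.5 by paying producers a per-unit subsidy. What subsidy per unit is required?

Required subsidy s = $73 per unit

At a buyer price of 103.5, quantity demanded is 1171 − 5·103.5 = 653.5.
Sellers supply 653.5 only when they receive ps = 45.8 + 0.2·653.5 = 176.5.
s = ps − pb = 176.5 − 103.5 = 73.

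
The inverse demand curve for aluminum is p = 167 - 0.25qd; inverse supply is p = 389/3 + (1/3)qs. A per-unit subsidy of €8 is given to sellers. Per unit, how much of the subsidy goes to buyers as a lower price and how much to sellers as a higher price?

Pre-subsidy: 167 - 0.25q = 389/3 + (1/3)q gives q* = 64 and p* = 151.
With the subsidy, sellers receive ps = pb + 8 for each unit, where pb is the price buyers pay.
On the curves, pb = 167 - 0.25q and ps = 389/3 + (1/3)q; the wedge ps − pb = 8 gives 389/3 + (1/3)q − (167 - 0.25q) = 8, so q' = 544/7.
Then pb = 167 − 0.25·(544/7) = 1033/7 and ps = 389/3 + (1/3)·(544/7) = 1089/7.
Buyers' price falls by p* − pb = 151 − 1033/7 = 24/7; sellers' price rises by ps − p* = 1089/7 − 151 = 32/7.

Buyers gain 24/7 per unit; sellers gain 32/7 per unit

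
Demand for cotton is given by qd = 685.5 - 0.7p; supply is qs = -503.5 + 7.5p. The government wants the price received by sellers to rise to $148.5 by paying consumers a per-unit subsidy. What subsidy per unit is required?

Required subsidy s = $41 per unit

At a seller price of 148.5, quantity supplied is -503.5 + 7.5·148.5 = 610.25.
Buyers absorb 610.25 only when they pay pb with 685.5 − 0.7·pb = 610.25, i.e. pb = 107.5.
s = ps − pb = 148.5 − 107.5 = 41.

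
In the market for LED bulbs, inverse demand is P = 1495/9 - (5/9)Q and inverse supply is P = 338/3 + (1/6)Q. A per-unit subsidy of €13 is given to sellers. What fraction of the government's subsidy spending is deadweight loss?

Pre-subsidy: 1495/9 - (5/9)Q = 338/3 + (1/6)Q gives Q* = 74 and P* = 125.
With the subsidy, sellers receive Ps = Pb + 13 for each unit, where Pb is the price buyers pay.
On the curves, Pb = 1495/9 - (5/9)Q and Ps = 338/3 + (1/6)Q; the wedge Ps − Pb = 13 gives 338/3 + (1/6)Q − (1495/9 - (5/9)Q) = 13, so Q' = 92.
Then Pb = 1495/9 − (5/9)·92 = 115 and Ps = 338/3 + (1/6)·92 = 128.
ΔCS = ½(74 + 92)(125 − 115) = 830; ΔPS = ½(74 + 92)(128 − 125) = 249.
Government spending = 13 × 92 = 1196.
DWL = ½ × 13 × (92 − 74) = 117; fraction = 117 / 1196 = 9/92.

DWL / government spending = 9/92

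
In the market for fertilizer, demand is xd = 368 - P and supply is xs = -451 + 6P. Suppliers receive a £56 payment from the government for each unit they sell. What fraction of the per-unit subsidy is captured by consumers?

Consumer share = 6/7

Pre-subsidy: 368 - P = -451 + 6P gives P* = 117, x* = 251.
With the subsidy, sellers receive Ps = Pb + 56 for each unit, where Pb is the price buyers pay.
Supply in terms of Pb becomes xs = -451 + 6(Pb + 56) = -115 + 6Pb. Setting this equal to demand: 368 - Pb = -115 + 6Pb, so Pb = 69.
Sellers receive Ps = 69 + 56 = 125; x' = 368 − 1·69 = 299.
Buyers' price falls by P* − Pb = 117 − 69 = 48; sellers' price rises by Ps − P* = 125 − 117 = 8.
So consumers capture 48/56 = 6/7 of each unit of subsidy.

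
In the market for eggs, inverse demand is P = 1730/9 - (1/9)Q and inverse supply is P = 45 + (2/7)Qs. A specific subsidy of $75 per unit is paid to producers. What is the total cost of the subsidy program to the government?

Government cost = $42000

Pre-subsidy: 1730/9 - (1/9)Q = 45 + (2/7)Q gives Q* = 371 and P* = 151.
With the subsidy, sellers receive Ps = Pb + 75 for each unit, where Pb is the price buyers pay.
On the curves, Pb = 1730/9 - (1/9)Q and Ps = 45 + (2/7)Q; the wedge Ps − Pb = 75 gives 45 + (2/7)Q − (1730/9 - (1/9)Q) = 75, so Q' = 560.
Then Pb = 1730/9 − (1/9)·560 = 130 and Ps = 45 + (2/7)·560 = 205.
Government outlay = subsidy × quantity = 75 × 560 = 42000.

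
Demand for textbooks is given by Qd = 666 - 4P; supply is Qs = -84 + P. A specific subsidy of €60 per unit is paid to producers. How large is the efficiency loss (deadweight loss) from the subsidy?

Deadweight loss = €1440

Pre-subsidy: 666 - 4P = -84 + P gives P* = 150, Q* = 66.
With the subsidy, sellers receive Ps = Pb + 60 for each unit, where Pb is the price buyers pay.
Supply in terms of Pb becomes Qs = -84 + 1(Pb + 60) = -24 + Pb. Setting this equal to demand: 666 - 4Pb = -24 + Pb, so Pb = 138.
Sellers receive Ps = 138 + 60 = 198; Q' = 666 − 4·138 = 114.
The subsidy expands output by 114 − 66 = 48 past the efficient level; on those units the gap between marginal cost and willingness to pay runs from 0 up to 60.
DWL = ½ × 60 × 48 = 1440.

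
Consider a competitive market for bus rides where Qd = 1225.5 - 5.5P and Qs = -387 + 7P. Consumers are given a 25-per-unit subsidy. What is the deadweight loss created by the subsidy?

Deadweight loss = 962.5

Pre-subsidy: 1225.5 - 5.5P = -387 + 7P gives P* = 129, Q* = 516.
With the rebate, buyers effectively pay Pb = Ps − 25, where Ps is the price sellers receive.
Demand in terms of Ps becomes Qd = 1225.5 − 5.5(Ps − 25) = 1363 - 5.5Ps. Setting this equal to supply: 1363 - 5.5Ps = -387 + 7Ps, so Ps = 140.
Buyers pay Pb = 140 − 25 = 115; Q' = -387 + 7·140 = 593.
The subsidy expands output by 593 − 516 = 77 past the efficient level; on those units the gap between marginal cost and willingness to pay runs from 0 up to 25.
DWL = ½ × 25 × 77 = 962.5.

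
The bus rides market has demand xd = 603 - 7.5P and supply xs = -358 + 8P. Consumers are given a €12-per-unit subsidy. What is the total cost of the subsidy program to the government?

Government cost = 68616/31

Pre-subsidy: 603 - 7.5P = -358 + 8P gives P* = 62, x* = 138.
With the rebate, buyers effectively pay Pb = Ps − 12, where Ps is the price sellers receive.
Demand in terms of Ps becomes xd = 603 − 7.5(Ps − 12) = 693 - 7.5Ps. Setting this equal to supply: 693 - 7.5Ps = -358 + 8Ps, so Ps = 2102/31.
Buyers pay Pb = 2102/31 − 12 = 1730/31; x' = -358 + 8·(2102/31) = 5718/31.
Government outlay = subsidy × quantity = 12 × 5718/31 = 68616/31.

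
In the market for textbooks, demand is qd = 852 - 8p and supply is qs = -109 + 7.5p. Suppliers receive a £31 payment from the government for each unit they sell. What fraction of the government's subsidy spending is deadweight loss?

Pre-subsidy: 852 - 8p = -109 + 7.5p gives p* = 62, q* = 356.
With the subsidy, sellers receive ps = pb + 31 for each unit, where pb is the price buyers pay.
Supply in terms of pb becomes qs = -109 + 7.5(pb + 31) = 123.5 + 7.5pb. Setting this equal to demand: 852 - 8pb = 123.5 + 7.5pb, so pb = 47.
Sellers receive ps = 47 + 31 = 78; q' = 852 − 8·47 = 476.
ΔCS = ½(356 + 476)(62 − 47) = 6240; ΔPS = ½(356 + 476)(78 − 62) = 6656.
Government spending = 31 × 476 = 14756.
DWL = ½ × 31 × (476 − 356) = 1860; fraction = 1860 / 14756 = 15/119.

DWL / government spending = 15/119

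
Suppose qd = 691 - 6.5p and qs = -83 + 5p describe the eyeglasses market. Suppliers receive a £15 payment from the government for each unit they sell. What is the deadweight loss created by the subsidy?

Pre-subsidy: 691 - 6.5p = -83 + 5p gives p* = 1548/23, q* = 5831/23.
With the subsidy, sellers receive ps = pb + 15 for each unit, where pb is the price buyers pay.
Supply in terms of pb becomes qs = -83 + 5(pb + 15) = -8 + 5pb. Setting this equal to demand: 691 - 6.5pb = -8 + 5pb, so pb = 1398/23.
Sellers receive ps = 1398/23 + 15 = 1743/23; q' = 691 − 6.5·(1398/23) = 6806/23.
The subsidy expands output by 6806/23 − 5831/23 = 975/23 past the efficient level; on those units the gap between marginal cost and willingness to pay runs from 0 up to 15.
DWL = ½ × 15 × 975/23 = 14625/46.

Deadweight loss = 14625/46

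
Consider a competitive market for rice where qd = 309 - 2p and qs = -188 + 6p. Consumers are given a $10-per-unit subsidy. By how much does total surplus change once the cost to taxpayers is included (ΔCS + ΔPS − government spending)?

Pre-subsidy: 309 - 2p = -188 + 6p gives p* = 62.125, q* = 184.75.
With the rebate, buyers effectively pay pb = ps − 10, where ps is the price sellers receive.
Demand in terms of ps becomes qd = 309 − 2(ps − 10) = 329 - 2ps. Setting this equal to supply: 329 - 2ps = -188 + 6ps, so ps = 64.625.
Buyers pay pb = 64.625 − 10 = 54.625; q' = -188 + 6·64.625 = 199.75.
ΔCS = ½(184.75 + 199.75)(62.125 − 54.625) = 1441.875; ΔPS = ½(184.75 + 199.75)(64.625 − 62.125) = 480.625.
Government spending = 10 × 199.75 = 1997.5.
Net change = 1441.875 + 480.625 − 1997.5 = -75. The loss equals the DWL triangle ½·10·15.

Net change in total surplus = -$75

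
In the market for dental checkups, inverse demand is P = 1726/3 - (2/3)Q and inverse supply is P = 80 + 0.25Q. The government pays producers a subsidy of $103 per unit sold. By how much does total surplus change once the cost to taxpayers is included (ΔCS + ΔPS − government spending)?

Pre-subsidy: 1726/3 - (2/3)Q = 80 + 0.25Q gives Q* = 5944/11 and P* = 2366/11.
With the subsidy, sellers receive Ps = Pb + 103 for each unit, where Pb is the price buyers pay.
On the curves, Pb = 1726/3 - (2/3)Q and Ps = 80 + 0.25Q; the wedge Ps − Pb = 103 gives 80 + 0.25Q − (1726/3 - (2/3)Q) = 103, so Q' = 7180/11.
Then Pb = 1726/3 − (2/3)·(7180/11) = 1542/11 and Ps = 80 + 0.25·(7180/11) = 2675/11.
ΔCS = ½(5944/11 + 7180/11)(2366/11 − 1542/11) = 5407088/121; ΔPS = ½(5944/11 + 7180/11)(2675/11 − 2366/11) = 2027658/121.
Government spending = 103 × 7180/11 = 739540/11.
Net change = 5407088/121 + 2027658/121 − 739540/11 = -63654/11. The loss equals the DWL triangle ½·103·1236/11.

Net change in total surplus = -63654/11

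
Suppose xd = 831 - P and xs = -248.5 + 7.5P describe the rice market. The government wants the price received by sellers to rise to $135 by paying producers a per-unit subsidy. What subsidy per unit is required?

At a seller price of 135, quantity supplied is -248.5 + 7.5·135 = 764.
Buyers absorb 764 only when they pay Pb with 831 − 1·Pb = 764, i.e. Pb = 67.
s = Ps − Pb = 135 − 67 = 68.

Required subsidy s = $68 per unit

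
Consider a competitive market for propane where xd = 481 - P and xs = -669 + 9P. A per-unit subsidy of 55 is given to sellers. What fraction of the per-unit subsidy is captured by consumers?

Pre-subsidy: 481 - P = -669 + 9P gives P* = 115, x* = 366.
With the subsidy, sellers receive Ps = Pb + 55 for each unit, where Pb is the price buyers pay.
Supply in terms of Pb becomes xs = -669 + 9(Pb + 55) = -174 + 9Pb. Setting this equal to demand: 481 - Pb = -174 + 9Pb, so Pb = 65.5.
Sellers receive Ps = 65.5 + 55 = 120.5; x' = 481 − 1·65.5 = 415.5.
Buyers' price falls by P* − Pb = 115 − 65.5 = 49.5; sellers' price rises by Ps − P* = 120.5 − 115 = 5.5.
So consumers capture 49.5/55 = 0.9 of each unit of subsidy.

Consumer share = 0.9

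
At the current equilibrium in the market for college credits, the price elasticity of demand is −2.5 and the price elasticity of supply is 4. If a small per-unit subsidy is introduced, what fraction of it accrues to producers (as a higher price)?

Producer share = 5/13

For a small subsidy around the equilibrium, the benefit split depends on the relative slopes, which at a point are proportional to the elasticities.
Buyer share = εs/(εs + |εd|) = 4/(4 + 2.5) = 8/13; seller share = |εd|/(εs + |εd|) = 5/13.
So producers capture 5/13 of the subsidy.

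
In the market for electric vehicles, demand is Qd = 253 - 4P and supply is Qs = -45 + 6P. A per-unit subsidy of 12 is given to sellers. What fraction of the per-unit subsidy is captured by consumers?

Pre-subsidy: 253 - 4P = -45 + 6P gives P* = 29.8, Q* = 133.8.
With the subsidy, sellers receive Ps = Pb + 12 for each unit, where Pb is the price buyers pay.
Supply in terms of Pb becomes Qs = -45 + 6(Pb + 12) = 27 + 6Pb. Setting this equal to demand: 253 - 4Pb = 27 + 6Pb, so Pb = 22.6.
Sellers receive Ps = 22.6 + 12 = 34.6; Q' = 253 − 4·22.6 = 162.6.
Buyers' price falls by P* − Pb = 29.8 − 22.6 = 7.2; sellers' price rises by Ps − P* = 34.6 − 29.8 = 4.8.
So consumers capture 7.2/12 = 0.6 of each unit of subsidy.

Consumer share = 0.6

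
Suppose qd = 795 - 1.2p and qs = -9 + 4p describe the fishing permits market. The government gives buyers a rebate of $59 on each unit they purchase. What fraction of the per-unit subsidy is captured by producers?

Producer share = 3/13

Pre-subsidy: 795 - 1.2p = -9 + 4p gives p* = 2010/13, q* = 7923/13.
With the rebate, buyers effectively pay pb = ps − 59, where ps is the price sellers receive.
Demand in terms of ps becomes qd = 795 − 1.2(ps − 59) = 865.8 - 1.2ps. Setting this equal to supply: 865.8 - 1.2ps = -9 + 4ps, so ps = 2187/13.
Buyers pay pb = 2187/13 − 59 = 1420/13; q' = -9 + 4·(2187/13) = 8631/13.
Buyers' price falls by p* − pb = 2010/13 − 1420/13 = 590/13; sellers' price rises by ps − p* = 2187/13 − 2010/13 = 177/13.
So producers capture (177/13)/59 = 3/13 of each unit of subsidy.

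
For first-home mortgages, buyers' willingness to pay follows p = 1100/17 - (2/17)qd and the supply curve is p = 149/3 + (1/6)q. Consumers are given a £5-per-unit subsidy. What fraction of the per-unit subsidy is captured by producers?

Pre-subsidy: 1100/17 - (2/17)q = 149/3 + (1/6)q gives q* = 1534/29 and p* = 1696/29.
With the rebate, buyers effectively pay pb = ps − 5, where ps is the price sellers receive.
On the curves, pb = 1100/17 - (2/17)q and ps = 149/3 + (1/6)q; the wedge ps − pb = 5 gives 149/3 + (1/6)q − (1100/17 - (2/17)q) = 5, so q' = 2044/29.
Then pb = 1100/17 − (2/17)·(2044/29) = 1636/29 and ps = 149/3 + (1/6)·(2044/29) = 1781/29.
Buyers' price falls by p* − pb = 1696/29 − 1636/29 = 60/29; sellers' price rises by ps − p* = 1781/29 − 1696/29 = 85/29.
So producers capture (85/29)/5 = 17/29 of each unit of subsidy.

Producer share = 17/29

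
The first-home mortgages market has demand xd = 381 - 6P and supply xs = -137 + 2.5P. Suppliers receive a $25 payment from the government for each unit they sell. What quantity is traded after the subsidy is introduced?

x' = 1011/17

Pre-subsidy: 381 - 6P = -137 + 2.5P gives P* = 1036/17, x* = 261/17.
With the subsidy, sellers receive Ps = Pb + 25 for each unit, where Pb is the price buyers pay.
Supply in terms of Pb becomes xs = -137 + 2.5(Pb + 25) = -74.5 + 2.5Pb. Setting this equal to demand: 381 - 6Pb = -74.5 + 2.5Pb, so Pb = 911/17.
Sellers receive Ps = 911/17 + 25 = 1336/17; x' = 381 − 6·(911/17) = 1011/17.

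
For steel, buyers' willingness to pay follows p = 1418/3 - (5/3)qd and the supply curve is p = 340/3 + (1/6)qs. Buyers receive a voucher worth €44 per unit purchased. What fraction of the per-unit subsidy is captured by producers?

Pre-subsidy: 1418/3 - (5/3)q = 340/3 + (1/6)q gives q* = 196 and p* = 146.
With the rebate, buyers effectively pay pb = ps − 44, where ps is the price sellers receive.
On the curves, pb = 1418/3 - (5/3)q and ps = 340/3 + (1/6)q; the wedge ps − pb = 44 gives 340/3 + (1/6)q − (1418/3 - (5/3)q) = 44, so q' = 220.
Then pb = 1418/3 − (5/3)·220 = 106 and ps = 340/3 + (1/6)·220 = 150.
Buyers' price falls by p* − pb = 146 − 106 = 40; sellers' price rises by ps − p* = 150 − 146 = 4.
So producers capture 4/44 = 1/11 of each unit of subsidy.

Producer share = 1/11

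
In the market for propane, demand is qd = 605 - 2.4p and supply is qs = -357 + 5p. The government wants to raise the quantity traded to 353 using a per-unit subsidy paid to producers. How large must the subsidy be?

At q = 353, invert demand for the buyer price: pb = (605 − 353)/2.4 = 105; invert supply for the seller price: ps = (353 − (-357))/5 = 142.
The subsidy must fill the gap: s = ps − pb = 142 − 105 = 37.

Required subsidy s = 37 per unit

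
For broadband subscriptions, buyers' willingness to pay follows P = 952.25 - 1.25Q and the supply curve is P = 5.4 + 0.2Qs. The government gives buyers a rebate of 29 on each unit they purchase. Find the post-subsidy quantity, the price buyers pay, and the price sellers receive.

Pre-subsidy: 952.25 - 1.25Q = 5.4 + 0.2Q gives Q* = 653 and P* = 136.
With the rebate, buyers effectively pay Pb = Ps − 29, where Ps is the price sellers receive.
On the curves, Pb = 952.25 - 1.25Q and Ps = 5.4 + 0.2Q; the wedge Ps − Pb = 29 gives 5.4 + 0.2Q − (952.25 - 1.25Q) = 29, so Q' = 673.
Then Pb = 952.25 − 1.25·673 = 111 and Ps = 5.4 + 0.2·673 = 140.

Q' = 673; buyers pay 111; sellers receive 140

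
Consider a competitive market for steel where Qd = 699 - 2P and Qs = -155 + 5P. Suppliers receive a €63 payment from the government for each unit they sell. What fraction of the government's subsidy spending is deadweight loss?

DWL / government spending = 9/109

Pre-subsidy: 699 - 2P = -155 + 5P gives P* = 122, Q* = 455.
With the subsidy, sellers receive Ps = Pb + 63 for each unit, where Pb is the price buyers pay.
Supply in terms of Pb becomes Qs = -155 + 5(Pb + 63) = 160 + 5Pb. Setting this equal to demand: 699 - 2Pb = 160 + 5Pb, so Pb = 77.
Sellers receive Ps = 77 + 63 = 140; Q' = 699 − 2·77 = 545.
ΔCS = ½(455 + 545)(122 − 77) = 22500; ΔPS = ½(455 + 545)(140 − 122) = 9000.
Government spending = 63 × 545 = 34335.
DWL = ½ × 63 × (545 − 455) = 2835; fraction = 2835 / 34335 = 9/109.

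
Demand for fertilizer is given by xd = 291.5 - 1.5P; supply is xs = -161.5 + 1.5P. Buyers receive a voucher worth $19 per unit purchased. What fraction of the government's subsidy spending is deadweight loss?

DWL / government spending = 57/634

Pre-subsidy: 291.5 - 1.5P = -161.5 + 1.5P gives P* = 151, x* = 65.
With the rebate, buyers effectively pay Pb = Ps − 19, where Ps is the price sellers receive.
Demand in terms of Ps becomes xd = 291.5 − 1.5(Ps − 19) = 320 - 1.5Ps. Setting this equal to supply: 320 - 1.5Ps = -161.5 + 1.5Ps, so Ps = 160.5.
Buyers pay Pb = 160.5 − 19 = 141.5; x' = -161.5 + 1.5·160.5 = 79.25.
ΔCS = ½(65 + 79.25)(151 − 141.5) = 685.1875; ΔPS = ½(65 + 79.25)(160.5 − 151) = 685.1875.
Government spending = 19 × 79.25 = 1505.75.
DWL = ½ × 19 × (79.25 − 65) = 135.375; fraction = 135.375 / 1505.75 = 57/634.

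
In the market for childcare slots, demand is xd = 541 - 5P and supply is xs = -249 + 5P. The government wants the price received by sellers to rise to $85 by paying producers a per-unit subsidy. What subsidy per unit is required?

At a seller price of 85, quantity supplied is -249 + 5·85 = 176.
Buyers absorb 176 only when they pay Pb with 541 − 5·Pb = 176, i.e. Pb = 73.
s = Ps − Pb = 85 − 73 = 12.

Required subsidy s = $12 per unit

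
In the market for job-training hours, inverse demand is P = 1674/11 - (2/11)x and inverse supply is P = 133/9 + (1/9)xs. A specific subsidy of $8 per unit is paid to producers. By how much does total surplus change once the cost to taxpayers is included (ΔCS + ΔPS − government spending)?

Net change in total surplus = -3168/29

Pre-subsidy: 1674/11 - (2/11)x = 133/9 + (1/9)x gives x* = 13603/29 and P* = 1940/29.
With the subsidy, sellers receive Ps = Pb + 8 for each unit, where Pb is the price buyers pay.
On the curves, Pb = 1674/11 - (2/11)x and Ps = 133/9 + (1/9)x; the wedge Ps − Pb = 8 gives 133/9 + (1/9)x − (1674/11 - (2/11)x) = 8, so x' = 14395/29.
Then Pb = 1674/11 − (2/11)·(14395/29) = 1796/29 and Ps = 133/9 + (1/9)·(14395/29) = 2028/29.
ΔCS = ½(13603/29 + 14395/29)(1940/29 − 1796/29) = 2015856/841; ΔPS = ½(13603/29 + 14395/29)(2028/29 − 1940/29) = 1231912/841.
Government spending = 8 × 14395/29 = 115160/29.
Net change = 2015856/841 + 1231912/841 − 115160/29 = -3168/29. The loss equals the DWL triangle ½·8·792/29.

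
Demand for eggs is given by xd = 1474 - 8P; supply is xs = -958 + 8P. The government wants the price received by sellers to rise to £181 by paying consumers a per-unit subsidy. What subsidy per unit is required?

Required subsidy s = £58 per unit

At a seller price of 181, quantity supplied is -958 + 8·181 = 490.
Buyers absorb 490 only when they pay Pb with 1474 − 8·Pb = 490, i.e. Pb = 123.
s = Ps − Pb = 181 − 123 = 58.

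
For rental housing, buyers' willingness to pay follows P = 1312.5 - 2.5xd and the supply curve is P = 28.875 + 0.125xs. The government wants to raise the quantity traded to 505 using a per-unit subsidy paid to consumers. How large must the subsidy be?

At x = 505, from the demand curve buyers pay Pb = 1312.5 − 2.5·505 = 50; from the supply curve sellers need Ps = 28.875 + 0.125·505 = 92.
The subsidy must fill the gap: s = Ps − Pb = 92 − 50 = 42.

Required subsidy s = 42 per unit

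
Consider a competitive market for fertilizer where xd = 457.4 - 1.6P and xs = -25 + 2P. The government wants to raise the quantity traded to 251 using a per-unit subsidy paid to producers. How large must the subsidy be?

At x = 251, invert demand for the buyer price: Pb = (457.4 − 251)/1.6 = 129; invert supply for the seller price: Ps = (251 − (-25))/2 = 138.
The subsidy must fill the gap: s = Ps − Pb = 138 − 129 = 9.

Required subsidy s = 9 per unit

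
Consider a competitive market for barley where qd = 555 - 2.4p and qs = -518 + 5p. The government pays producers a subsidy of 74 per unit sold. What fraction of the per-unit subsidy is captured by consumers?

Consumer share = 25/37

Pre-subsidy: 555 - 2.4p = -518 + 5p gives p* = 145, q* = 207.
With the subsidy, sellers receive ps = pb + 74 for each unit, where pb is the price buyers pay.
Supply in terms of pb becomes qs = -518 + 5(pb + 74) = -148 + 5pb. Setting this equal to demand: 555 - 2.4pb = -148 + 5pb, so pb = 95.
Sellers receive ps = 95 + 74 = 169; q' = 555 − 2.4·95 = 327.
Buyers' price falls by p* − pb = 145 − 95 = 50; sellers' price rises by ps − p* = 169 − 145 = 24.
So consumers capture 50/74 = 25/37 of each unit of subsidy.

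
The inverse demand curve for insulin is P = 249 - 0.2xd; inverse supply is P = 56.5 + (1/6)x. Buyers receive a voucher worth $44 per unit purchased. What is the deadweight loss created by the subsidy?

Pre-subsidy: 249 - 0.2x = 56.5 + (1/6)x gives x* = 525 and P* = 144.
With the rebate, buyers effectively pay Pb = Ps − 44, where Ps is the price sellers receive.
On the curves, Pb = 249 - 0.2x and Ps = 56.5 + (1/6)x; the wedge Ps − Pb = 44 gives 56.5 + (1/6)x − (249 - 0.2x) = 44, so x' = 645.
Then Pb = 249 − 0.2·645 = 120 and Ps = 56.5 + (1/6)·645 = 164.
The subsidy expands output by 645 − 525 = 120 past the efficient level; on those units the gap between marginal cost and willingness to pay runs from 0 up to 44.
DWL = ½ × 44 × 120 = 2640.

Deadweight loss = $2640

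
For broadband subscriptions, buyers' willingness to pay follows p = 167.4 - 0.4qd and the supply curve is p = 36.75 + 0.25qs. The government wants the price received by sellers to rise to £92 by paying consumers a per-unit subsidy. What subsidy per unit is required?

Required subsidy s = £13 per unit

At a seller price of 92, quantity supplied is -147 + 4·92 = 221.
Buyers absorb 221 only when they pay pb = 167.4 − 0.4·221 = 79.
s = ps − pb = 92 − 79 = 13.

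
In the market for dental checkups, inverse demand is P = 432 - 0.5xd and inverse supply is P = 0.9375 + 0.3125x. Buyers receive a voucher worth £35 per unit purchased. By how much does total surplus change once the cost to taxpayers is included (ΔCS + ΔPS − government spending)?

Pre-subsidy: 432 - 0.5x = 0.9375 + 0.3125x gives x* = 6897/13 and P* = 4335/26.
With the rebate, buyers effectively pay Pb = Ps − 35, where Ps is the price sellers receive.
On the curves, Pb = 432 - 0.5x and Ps = 0.9375 + 0.3125x; the wedge Ps − Pb = 35 gives 0.9375 + 0.3125x − (432 - 0.5x) = 35, so x' = 7457/13.
Then Pb = 432 − 0.5·(7457/13) = 3775/26 and Ps = 0.9375 + 0.3125·(7457/13) = 4685/26.
ΔCS = ½(6897/13 + 7457/13)(4335/26 − 3775/26) = 2009560/169; ΔPS = ½(6897/13 + 7457/13)(4685/26 − 4335/26) = 1255975/169.
Government spending = 35 × 7457/13 = 260995/13.
Net change = 2009560/169 + 1255975/169 − 260995/13 = -9800/13. The loss equals the DWL triangle ½·35·560/13.

Net change in total surplus = -9800/13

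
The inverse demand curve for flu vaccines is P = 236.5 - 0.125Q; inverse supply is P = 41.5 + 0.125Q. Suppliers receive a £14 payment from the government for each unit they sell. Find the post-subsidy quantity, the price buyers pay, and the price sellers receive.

Pre-subsidy: 236.5 - 0.125Q = 41.5 + 0.125Q gives Q* = 780 and P* = 139.
With the subsidy, sellers receive Ps = Pb + 14 for each unit, where Pb is the price buyers pay.
On the curves, Pb = 236.5 - 0.125Q and Ps = 41.5 + 0.125Q; the wedge Ps − Pb = 14 gives 41.5 + 0.125Q − (236.5 - 0.125Q) = 14, so Q' = 836.
Then Pb = 236.5 − 0.125·836 = 132 and Ps = 41.5 + 0.125·836 = 146.

Q' = 836; buyers pay £132; sellers receive £146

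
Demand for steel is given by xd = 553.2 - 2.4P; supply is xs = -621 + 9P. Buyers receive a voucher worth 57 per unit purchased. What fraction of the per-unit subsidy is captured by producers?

Pre-subsidy: 553.2 - 2.4P = -621 + 9P gives P* = 103, x* = 306.
With the rebate, buyers effectively pay Pb = Ps − 57, where Ps is the price sellers receive.
Demand in terms of Ps becomes xd = 553.2 − 2.4(Ps − 57) = 690 - 2.4Ps. Setting this equal to supply: 690 - 2.4Ps = -621 + 9Ps, so Ps = 115.
Buyers pay Pb = 115 − 57 = 58; x' = -621 + 9·115 = 414.
Buyers' price falls by P* − Pb = 103 − 58 = 45; sellers' price rises by Ps − P* = 115 − 103 = 12.
So producers capture 12/57 = 4/19 of each unit of subsidy.

Producer share = 4/19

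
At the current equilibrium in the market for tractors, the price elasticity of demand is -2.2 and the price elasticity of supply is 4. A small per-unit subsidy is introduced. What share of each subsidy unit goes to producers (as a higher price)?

Producer share = 11/31

For a small subsidy around the equilibrium, the benefit split depends on the relative slopes, which at a point are proportional to the elasticities.
Buyer share = εs/(εs + |εd|) = 4/(4 + 2.2) = 20/31; seller share = |εd|/(εs + |εd|) = 11/31.
So producers capture 11/31 of the subsidy.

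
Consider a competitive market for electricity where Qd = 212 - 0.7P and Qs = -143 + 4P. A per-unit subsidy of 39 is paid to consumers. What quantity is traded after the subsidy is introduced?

Pre-subsidy: 212 - 0.7P = -143 + 4P gives P* = 3550/47, Q* = 7479/47.
With the rebate, buyers effectively pay Pb = Ps − 39, where Ps is the price sellers receive.
Demand in terms of Ps becomes Qd = 212 − 0.7(Ps − 39) = 239.3 - 0.7Ps. Setting this equal to supply: 239.3 - 0.7Ps = -143 + 4Ps, so Ps = 3823/47.
Buyers pay Pb = 3823/47 − 39 = 1990/47; Q' = -143 + 4·(3823/47) = 8571/47.

Q' = 8571/47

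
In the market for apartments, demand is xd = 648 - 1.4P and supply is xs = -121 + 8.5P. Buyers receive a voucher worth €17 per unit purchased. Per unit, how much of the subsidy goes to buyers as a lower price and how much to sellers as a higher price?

Pre-subsidy: 648 - 1.4P = -121 + 8.5P gives P* = 7690/99, x* = 53386/99.
With the rebate, buyers effectively pay Pb = Ps − 17, where Ps is the price sellers receive.
Demand in terms of Ps becomes xd = 648 − 1.4(Ps − 17) = 671.8 - 1.4Ps. Setting this equal to supply: 671.8 - 1.4Ps = -121 + 8.5Ps, so Ps = 7928/99.
Buyers pay Pb = 7928/99 − 17 = 6245/99; x' = -121 + 8.5·(7928/99) = 55409/99.
Buyers' price falls by P* − Pb = 7690/99 − 6245/99 = 1445/99; sellers' price rises by Ps − P* = 7928/99 − 7690/99 = 238/99.

Buyers gain 1445/99 per unit; sellers gain 238/99 per unit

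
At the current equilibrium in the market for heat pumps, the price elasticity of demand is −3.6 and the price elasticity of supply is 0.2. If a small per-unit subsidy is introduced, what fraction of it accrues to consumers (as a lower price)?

For a small subsidy around the equilibrium, the benefit split depends on the relative slopes, which at a point are proportional to the elasticities.
Buyer share = εs/(εs + |εd|) = 0.2/(0.2 + 3.6) = 1/19; seller share = |εd|/(εs + |εd|) = 18/19.

Consumer share = 1/19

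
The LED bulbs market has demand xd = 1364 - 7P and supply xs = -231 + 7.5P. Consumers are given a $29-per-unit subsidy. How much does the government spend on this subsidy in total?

Pre-subsidy: 1364 - 7P = -231 + 7.5P gives P* = 110, x* = 594.
With the rebate, buyers effectively pay Pb = Ps − 29, where Ps is the price sellers receive.
Demand in terms of Ps becomes xd = 1364 − 7(Ps − 29) = 1567 - 7Ps. Setting this equal to supply: 1567 - 7Ps = -231 + 7.5Ps, so Ps = 124.
Buyers pay Pb = 124 − 29 = 95; x' = -231 + 7.5·124 = 699.
Government outlay = subsidy × quantity = 29 × 699 = 20271.

Government cost = $20271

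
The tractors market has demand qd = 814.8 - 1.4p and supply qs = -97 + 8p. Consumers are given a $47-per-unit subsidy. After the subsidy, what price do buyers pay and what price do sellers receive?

Pre-subsidy: 814.8 - 1.4p = -97 + 8p gives p* = 97, q* = 679.
With the rebate, buyers effectively pay pb = ps − 47, where ps is the price sellers receive.
Demand in terms of ps becomes qd = 814.8 − 1.4(ps − 47) = 880.6 - 1.4ps. Setting this equal to supply: 880.6 - 1.4ps = -97 + 8ps, so ps = 104.
Buyers pay pb = 104 − 47 = 57; q' = -97 + 8·104 = 735.

Buyers pay $57; sellers receive $104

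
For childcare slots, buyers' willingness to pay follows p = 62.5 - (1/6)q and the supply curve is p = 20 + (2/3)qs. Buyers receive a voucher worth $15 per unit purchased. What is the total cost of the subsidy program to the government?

Pre-subsidy: 62.5 - (1/6)q = 20 + (2/3)q gives q* = 51 and p* = 54.
With the rebate, buyers effectively pay pb = ps − 15, where ps is the price sellers receive.
On the curves, pb = 62.5 - (1/6)q and ps = 20 + (2/3)q; the wedge ps − pb = 15 gives 20 + (2/3)q − (62.5 - (1/6)q) = 15, so q' = 69.
Then pb = 62.5 − (1/6)·69 = 51 and ps = 20 + (2/3)·69 = 66.
Government outlay = subsidy × quantity = 15 × 69 = 1035.

Government cost = $1035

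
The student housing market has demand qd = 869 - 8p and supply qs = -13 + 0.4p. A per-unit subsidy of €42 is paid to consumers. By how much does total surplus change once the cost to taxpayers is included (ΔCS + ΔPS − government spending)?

Net change in total surplus = -€336

Pre-subsidy: 869 - 8p = -13 + 0.4p gives p* = 105, q* = 29.
With the rebate, buyers effectively pay pb = ps − 42, where ps is the price sellers receive.
Demand in terms of ps becomes qd = 869 − 8(ps − 42) = 1205 - 8ps. Setting this equal to supply: 1205 - 8ps = -13 + 0.4ps, so ps = 145.
Buyers pay pb = 145 − 42 = 103; q' = -13 + 0.4·145 = 45.
ΔCS = ½(29 + 45)(105 − 103) = 74; ΔPS = ½(29 + 45)(145 − 105) = 1480.
Government spending = 42 × 45 = 1890.
Net change = 74 + 1480 − 1890 = -336. The loss equals the DWL triangle ½·42·16.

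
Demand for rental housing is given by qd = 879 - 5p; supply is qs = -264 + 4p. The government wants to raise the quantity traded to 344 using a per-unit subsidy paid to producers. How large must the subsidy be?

At q = 344, invert demand for the buyer price: pb = (879 − 344)/5 = 107; invert supply for the seller price: ps = (344 − (-264))/4 = 152.
The subsidy must fill the gap: s = ps − pb = 152 − 107 = 45.

Required subsidy s = 45 per unit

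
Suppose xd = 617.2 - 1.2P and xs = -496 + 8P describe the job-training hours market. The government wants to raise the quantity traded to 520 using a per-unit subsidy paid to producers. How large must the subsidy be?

At x = 520, invert demand for the buyer price: Pb = (617.2 − 520)/1.2 = 81; invert supply for the seller price: Ps = (520 − (-496))/8 = 127.
The subsidy must fill the gap: s = Ps − Pb = 127 − 81 = 46.

Required subsidy s = 46 per unit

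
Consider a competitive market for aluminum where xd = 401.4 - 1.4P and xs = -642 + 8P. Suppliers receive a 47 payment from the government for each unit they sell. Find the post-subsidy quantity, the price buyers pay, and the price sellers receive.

x' = 302; buyers pay 71; sellers receive 118

Pre-subsidy: 401.4 - 1.4P = -642 + 8P gives P* = 111, x* = 246.
With the subsidy, sellers receive Ps = Pb + 47 for each unit, where Pb is the price buyers pay.
Supply in terms of Pb becomes xs = -642 + 8(Pb + 47) = -266 + 8Pb. Setting this equal to demand: 401.4 - 1.4Pb = -266 + 8Pb, so Pb = 71.
Sellers receive Ps = 71 + 47 = 118; x' = 401.4 − 1.4·71 = 302.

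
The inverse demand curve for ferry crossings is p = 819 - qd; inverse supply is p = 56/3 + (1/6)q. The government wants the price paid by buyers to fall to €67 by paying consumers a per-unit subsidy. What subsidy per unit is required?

Required subsidy s = €77 per unit

At a buyer price of 67, quantity demanded is 819 − 1·67 = 752.
Sellers supply 752 only when they receive ps = 56/3 + (1/6)·752 = 144.
s = ps − pb = 144 − 67 = 77.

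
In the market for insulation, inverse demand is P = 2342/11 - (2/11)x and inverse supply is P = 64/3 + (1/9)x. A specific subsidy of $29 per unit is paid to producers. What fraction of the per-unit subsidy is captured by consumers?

Pre-subsidy: 2342/11 - (2/11)x = 64/3 + (1/9)x gives x* = 654 and P* = 94.
With the subsidy, sellers receive Ps = Pb + 29 for each unit, where Pb is the price buyers pay.
On the curves, Pb = 2342/11 - (2/11)x and Ps = 64/3 + (1/9)x; the wedge Ps − Pb = 29 gives 64/3 + (1/9)x − (2342/11 - (2/11)x) = 29, so x' = 753.
Then Pb = 2342/11 − (2/11)·753 = 76 and Ps = 64/3 + (1/9)·753 = 105.
Buyers' price falls by P* − Pb = 94 − 76 = 18; sellers' price rises by Ps − P* = 105 − 94 = 11.
So consumers capture 18/29 = 18/29 of each unit of subsidy.

Consumer share = 18/29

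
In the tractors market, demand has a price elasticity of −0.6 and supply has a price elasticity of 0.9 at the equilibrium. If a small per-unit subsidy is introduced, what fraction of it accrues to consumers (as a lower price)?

For a small subsidy around the equilibrium, the benefit split depends on the relative slopes, which at a point are proportional to the elasticities.
Buyer share = εs/(εs + |εd|) = 0.9/(0.9 + 0.6) = 0.6; seller share = |εd|/(εs + |εd|) = 0.4.

Consumer share = 0.6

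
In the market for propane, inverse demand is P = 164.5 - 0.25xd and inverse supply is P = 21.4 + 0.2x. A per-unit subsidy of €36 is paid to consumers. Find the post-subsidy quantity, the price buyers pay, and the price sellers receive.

x' = 398; buyers pay €65; sellers receive €101

Pre-subsidy: 164.5 - 0.25x = 21.4 + 0.2x gives x* = 318 and P* = 85.
With the rebate, buyers effectively pay Pb = Ps − 36, where Ps is the price sellers receive.
On the curves, Pb = 164.5 - 0.25x and Ps = 21.4 + 0.2x; the wedge Ps − Pb = 36 gives 21.4 + 0.2x − (164.5 - 0.25x) = 36, so x' = 398.
Then Pb = 164.5 − 0.25·398 = 65 and Ps = 21.4 + 0.2·398 = 101.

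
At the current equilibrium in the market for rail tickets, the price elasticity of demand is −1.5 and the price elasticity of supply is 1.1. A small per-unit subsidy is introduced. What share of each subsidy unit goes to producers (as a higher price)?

Producer share = 15/26

For a small subsidy around the equilibrium, the benefit split depends on the relative slopes, which at a point are proportional to the elasticities.
Buyer share = εs/(εs + |εd|) = 1.1/(1.1 + 1.5) = 11/26; seller share = |εd|/(εs + |εd|) = 15/26.
So producers capture 15/26 of the subsidy.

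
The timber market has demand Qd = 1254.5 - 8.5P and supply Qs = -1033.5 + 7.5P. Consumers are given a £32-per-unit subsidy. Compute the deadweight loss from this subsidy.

Deadweight loss = £2040

Pre-subsidy: 1254.5 - 8.5P = -1033.5 + 7.5P gives P* = 143, Q* = 39.
With the rebate, buyers effectively pay Pb = Ps − 32, where Ps is the price sellers receive.
Demand in terms of Ps becomes Qd = 1254.5 − 8.5(Ps − 32) = 1526.5 - 8.5Ps. Setting this equal to supply: 1526.5 - 8.5Ps = -1033.5 + 7.5Ps, so Ps = 160.
Buyers pay Pb = 160 − 32 = 128; Q' = -1033.5 + 7.5·160 = 166.5.
The subsidy expands output by 166.5 − 39 = 127.5 past the efficient level; on those units the gap between marginal cost and willingness to pay runs from 0 up to 32.
DWL = ½ × 32 × 127.5 = 2040.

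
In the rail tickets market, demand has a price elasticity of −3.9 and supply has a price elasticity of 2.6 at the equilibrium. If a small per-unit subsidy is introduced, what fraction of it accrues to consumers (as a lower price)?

Consumer share = 0.4

For a small subsidy around the equilibrium, the benefit split depends on the relative slopes, which at a point are proportional to the elasticities.
Buyer share = εs/(εs + |εd|) = 2.6/(2.6 + 3.9) = 0.4; seller share = |εd|/(εs + |εd|) = 0.6.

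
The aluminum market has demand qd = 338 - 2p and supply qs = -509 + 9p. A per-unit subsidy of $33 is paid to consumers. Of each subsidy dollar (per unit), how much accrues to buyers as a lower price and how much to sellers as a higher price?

Buyers gain $27 per unit; sellers gain $6 per unit

Pre-subsidy: 338 - 2p = -509 + 9p gives p* = 77, q* = 184.
With the rebate, buyers effectively pay pb = ps − 33, where ps is the price sellers receive.
Demand in terms of ps becomes qd = 338 − 2(ps − 33) = 404 - 2ps. Setting this equal to supply: 404 - 2ps = -509 + 9ps, so ps = 83.
Buyers pay pb = 83 − 33 = 50; q' = -509 + 9·83 = 238.
Buyers' price falls by p* − pb = 77 − 50 = 27; sellers' price rises by ps − p* = 83 − 77 = 6.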